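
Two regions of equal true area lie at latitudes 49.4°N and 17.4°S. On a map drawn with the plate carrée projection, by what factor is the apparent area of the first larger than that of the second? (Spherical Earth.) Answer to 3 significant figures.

Plate carrée maps x = Rλ, y = Rφ. The meridian scale is h = 1 and the parallel scale is k = 1/cos φ = sec φ.
Areal scale at 49.4°: h·k = 1.000 × 1.537 = 1.537.
Areal scale at 17.4°: h·k = 1.000 × 1.048 = 1.048.
Ratio = 1.537/1.048 ≈ 1.47.

1.47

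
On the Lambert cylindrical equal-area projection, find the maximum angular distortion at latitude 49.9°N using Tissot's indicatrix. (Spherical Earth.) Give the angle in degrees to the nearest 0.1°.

48.9°

The Lambert cylindrical equal-area projection is the cylindrical equal-area projection with its standard parallel at the equator (φ₀ = 0). A cylindrical equal-area projection with standard parallel φ₀ has meridian scale h = cos φ / cos φ₀ and parallel scale k = cos φ₀ / cos φ (so areas are preserved, h·k = 1).
At 49.9°: h = 0.6441, k = 1.552; principal scales a = 1.552, b = 0.6441.
sin(ω/2) = (a − b)/(a + b) = 0.9084/2.197 = 0.4135, so ω = 2 arcsin(0.4135) ≈ 48.9°.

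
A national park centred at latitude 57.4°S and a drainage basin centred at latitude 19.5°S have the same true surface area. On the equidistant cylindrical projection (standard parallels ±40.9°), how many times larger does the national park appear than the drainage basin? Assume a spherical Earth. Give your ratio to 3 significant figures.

1.75

The equidistant cylindrical projection with φ₀ = 40.9° has h = 1 (meridians true) and k = cos φ₀ / cos φ along parallels.
Areal scale at 57.4°: h·k = 1.000 × 1.403 = 1.403.
Areal scale at 19.5°: h·k = 1.000 × 0.8018 = 0.8018.
Ratio = 1.403/0.8018 ≈ 1.75.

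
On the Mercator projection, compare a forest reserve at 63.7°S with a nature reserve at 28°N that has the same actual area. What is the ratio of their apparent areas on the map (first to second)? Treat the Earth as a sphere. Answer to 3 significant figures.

On Mercator, area is exaggerated by sec²φ = 1/cos²φ.
At 63.7°: sec²(63.7°) = 1/0.4431² = 5.094.
At 28°: sec²(28°) = 1/0.8829² = 1.283.
Ratio = 5.094/1.283 = cos²(28°)/cos²(63.7°) ≈ 3.97.

3.97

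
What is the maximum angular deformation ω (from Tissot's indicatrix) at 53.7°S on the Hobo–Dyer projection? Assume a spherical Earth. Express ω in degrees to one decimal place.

Hobo–Dyer is a cylindrical equal-area projection with standard parallels at ±37.5°. For cylindrical equal-area with standard parallel φ₀, h = cos φ / cos φ₀ and k = cos φ₀ / cos φ, so h·k = 1.
At 53.7°: h = 0.7462, k = 1.340; principal scales a = 1.340, b = 0.7462.
sin(ω/2) = (a − b)/(a + b) = 0.5939/2.086 = 0.2847, so ω = 2 arcsin(0.2847) ≈ 33.1°.

33.1°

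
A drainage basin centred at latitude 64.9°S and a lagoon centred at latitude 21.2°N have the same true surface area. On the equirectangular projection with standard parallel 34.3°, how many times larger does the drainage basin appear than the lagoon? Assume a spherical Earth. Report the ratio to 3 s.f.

2.20

In the equirectangular projection with standard parallel φ₀ = 34.3° (x = Rλ cos φ₀, y = Rφ), meridians are true-scale (h = 1) and the parallel scale is k = cos φ₀ / cos φ.
Areal scale at 64.9°: h·k = 1.000 × 1.947 = 1.947.
Areal scale at 21.2°: h·k = 1.000 × 0.8861 = 0.8861.
Ratio = 1.947/0.8861 ≈ 2.20.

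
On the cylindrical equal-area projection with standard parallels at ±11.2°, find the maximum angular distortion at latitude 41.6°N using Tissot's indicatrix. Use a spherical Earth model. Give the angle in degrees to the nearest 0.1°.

Cylindrical equal-area (φ₀ = 11.2°): h = cos φ / cos 11.2° along meridians, k = cos 11.2° / cos φ along parallels; h·k = 1.
At 41.6°: h = 0.7623, k = 1.312; principal scales a = 1.312, b = 0.7623.
sin(ω/2) = (a − b)/(a + b) = 0.5495/2.074 = 0.2649, so ω = 2 arcsin(0.2649) ≈ 30.7°.

30.7°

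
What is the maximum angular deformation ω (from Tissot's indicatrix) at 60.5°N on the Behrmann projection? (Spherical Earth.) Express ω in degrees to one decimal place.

Behrmann is a cylindrical equal-area projection with standard parallels at ±30°. Cylindrical equal-area (φ₀ = 30°): h = cos φ / cos 30° along meridians, k = cos 30° / cos φ along parallels; h·k = 1.
At 60.5°: h = 0.5686, k = 1.759; principal scales a = 1.759, b = 0.5686.
sin(ω/2) = (a − b)/(a + b) = 1.190/2.327 = 0.5114, so ω = 2 arcsin(0.5114) ≈ 61.5°.

61.5°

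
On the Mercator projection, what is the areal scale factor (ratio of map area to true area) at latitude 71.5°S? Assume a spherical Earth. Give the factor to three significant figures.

The Mercator projection is conformal; its linear scale factor is the same in every direction and equals sec φ = 1/cos φ.
Areal scale = k² = sec²φ = 1/cos²(71.5°) = 1/0.3173² = 9.932.

9.93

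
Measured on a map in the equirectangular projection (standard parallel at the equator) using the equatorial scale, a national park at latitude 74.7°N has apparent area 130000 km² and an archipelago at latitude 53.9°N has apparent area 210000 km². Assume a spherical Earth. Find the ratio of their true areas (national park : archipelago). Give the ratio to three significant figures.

0.277

Plate carrée has h = 1 and k = sec φ, giving areal scale sec φ; true area = (apparent area) · cos φ.
True area of national park: 130000 × cos(74.7°) = 130000 × 0.2639 = 34300 km².
True area of archipelago: 210000 × cos(53.9°) = 210000 × 0.5892 = 123700 km².
Ratio = 34300 / 123700 ≈ 0.277.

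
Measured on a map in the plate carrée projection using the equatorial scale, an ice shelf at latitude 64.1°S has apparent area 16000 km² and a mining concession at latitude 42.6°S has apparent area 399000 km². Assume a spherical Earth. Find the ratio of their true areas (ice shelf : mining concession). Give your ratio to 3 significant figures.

On the plate carrée, areal scale = h·k = 1 × sec φ, so true area = apparent × cos φ.
True area of ice shelf: 16000 × cos(64.1°) = 16000 × 0.4368 = 6989 km².
True area of mining concession: 399000 × cos(42.6°) = 399000 × 0.7361 = 293700 km².
Ratio = 6989 / 293700 ≈ 0.0238.

0.0238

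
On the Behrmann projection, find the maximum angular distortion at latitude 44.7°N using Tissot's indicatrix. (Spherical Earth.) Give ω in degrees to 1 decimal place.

The Behrmann projection is cylindrical equal-area with φ₀ = 30°. For cylindrical equal-area with standard parallel φ₀, h = cos φ / cos φ₀ and k = cos φ₀ / cos φ, so h·k = 1.
At 44.7°: h = 0.8208, k = 1.218; principal scales a = 1.218, b = 0.8208.
sin(ω/2) = (a − b)/(a + b) = 0.3976/2.039 = 0.1950, so ω = 2 arcsin(0.1950) ≈ 22.5°.

22.5°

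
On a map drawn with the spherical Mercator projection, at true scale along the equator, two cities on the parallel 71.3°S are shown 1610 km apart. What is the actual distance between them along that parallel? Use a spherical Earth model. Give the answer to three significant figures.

516 km

Mercator is conformal, so the point scale is isotropic: h = k = sec φ = 1/cos φ.
Along the parallel at 71.3°, map distances are exaggerated by k = sec 71.3° = 3.119.
True distance = 1610 / 3.119 = 1610 × cos 71.3° ≈ 516 km.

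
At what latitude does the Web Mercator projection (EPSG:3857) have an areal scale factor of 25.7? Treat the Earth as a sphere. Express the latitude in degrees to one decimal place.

78.6°

Mercator areal scale is sec²φ.
sec²φ = 25.7  ⇒  cos²φ = 0.03891  ⇒  cos φ = 0.1973.
φ = arccos(0.1973) ≈ 78.6°.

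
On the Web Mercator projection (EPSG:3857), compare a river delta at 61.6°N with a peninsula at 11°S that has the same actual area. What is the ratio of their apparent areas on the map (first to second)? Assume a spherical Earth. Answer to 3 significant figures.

4.26

Mercator is conformal with k = sec φ, so areal scale = k² = sec²φ.
At 61.6°: sec²(61.6°) = 1/0.4756² = 4.421.
At 11°: sec²(11°) = 1/0.9816² = 1.038.
Ratio = 4.421/1.038 = cos²(11°)/cos²(61.6°) ≈ 4.26.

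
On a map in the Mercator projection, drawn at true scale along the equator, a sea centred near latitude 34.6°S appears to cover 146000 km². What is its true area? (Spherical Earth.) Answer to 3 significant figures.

98900 km²

Mercator is conformal, so the point scale is isotropic: h = k = sec φ = 1/cos φ.
Areal scale = k² = sec²φ = 1/cos²(34.6°) = 1/0.8231² = 1.476.
True area = apparent / (areal scale) = 146000 / 1.476 ≈ 98900 km².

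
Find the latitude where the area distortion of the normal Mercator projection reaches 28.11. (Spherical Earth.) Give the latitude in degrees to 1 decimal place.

Mercator areal scale is sec²φ.
sec²φ = 28.11  ⇒  cos²φ = 0.03557  ⇒  cos φ = 0.1886.
φ = arccos(0.1886) ≈ 79.1°.

79.1°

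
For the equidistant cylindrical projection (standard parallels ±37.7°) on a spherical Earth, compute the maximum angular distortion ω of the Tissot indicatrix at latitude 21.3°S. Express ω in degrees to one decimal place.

The equidistant cylindrical projection with φ₀ = 37.7° has h = 1 (meridians true) and k = cos φ₀ / cos φ along parallels.
At 21.3°: h = 1.000, k = 0.8492; principal scales a = 1.000, b = 0.8492.
sin(ω/2) = (a − b)/(a + b) = 0.1508/1.849 = 0.08153, so ω = 2 arcsin(0.08153) ≈ 9.4°.

9.4°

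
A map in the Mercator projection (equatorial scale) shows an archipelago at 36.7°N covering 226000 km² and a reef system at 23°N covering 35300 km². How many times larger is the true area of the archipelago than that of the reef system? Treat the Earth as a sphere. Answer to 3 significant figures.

Since Mercator area scale is 1/cos²φ, the true area equals the apparent area multiplied by cos²φ.
True area of archipelago: 226000 × cos²(36.7°) = 226000 × 0.6428 = 145300 km².
True area of reef system: 35300 × cos²(23°) = 35300 × 0.8473 = 29910 km².
Ratio = 145300 / 29910 ≈ 4.86.

4.86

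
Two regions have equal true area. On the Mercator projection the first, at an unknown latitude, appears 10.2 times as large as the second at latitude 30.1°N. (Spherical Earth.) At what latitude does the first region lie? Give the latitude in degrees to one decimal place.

For equal true areas on Mercator, apparent areas scale as sec²φ, so the ratio is cos²φ₂ / cos²φ₁.
cos²φ₂ / cos²φ₁ = 10.2  ⇒  cos φ₁ = cos 30.1° / √10.2 = 0.8652/3.194 = 0.2709.
φ₁ = arccos(0.2709) ≈ 74.3°.

74.3°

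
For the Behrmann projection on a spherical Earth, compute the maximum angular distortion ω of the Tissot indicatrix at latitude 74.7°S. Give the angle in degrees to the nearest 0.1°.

112.2°

The Behrmann projection is cylindrical equal-area with φ₀ = 30°. For cylindrical equal-area with standard parallel φ₀, h = cos φ / cos φ₀ and k = cos φ₀ / cos φ, so h·k = 1.
At 74.7°: h = 0.3047, k = 3.282; principal scales a = 3.282, b = 0.3047.
sin(ω/2) = (a − b)/(a + b) = 2.977/3.587 = 0.8301, so ω = 2 arcsin(0.8301) ≈ 112.2°.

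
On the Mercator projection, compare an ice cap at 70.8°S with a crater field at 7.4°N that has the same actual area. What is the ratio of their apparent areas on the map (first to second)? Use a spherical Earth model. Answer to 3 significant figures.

Mercator areal scale is sec²φ.
At 70.8°: sec²(70.8°) = 1/0.3289² = 9.246.
At 7.4°: sec²(7.4°) = 1/0.9917² = 1.017.
Ratio = 9.246/1.017 = cos²(7.4°)/cos²(70.8°) ≈ 9.09.

9.09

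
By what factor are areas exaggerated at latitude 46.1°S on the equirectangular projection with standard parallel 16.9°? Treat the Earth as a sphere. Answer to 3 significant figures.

1.38

With standard parallel φ₀ = 16.9°, the equirectangular projection gives x = Rλ cos φ₀, y = Rφ, so h = 1 and k = cos 16.9° / cos φ.
Areal scale = h·k = 1 × cos φ₀ / cos φ; at 46.1°, h = 1.000, k = 1.380, so h·k = 1.380.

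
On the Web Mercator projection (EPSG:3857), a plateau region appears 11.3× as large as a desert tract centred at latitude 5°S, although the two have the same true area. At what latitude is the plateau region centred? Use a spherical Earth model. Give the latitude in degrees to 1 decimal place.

On Mercator, (apparent₁)/(apparent₂) = sec²φ₁ / sec²φ₂ when true areas are equal.
cos²φ₂ / cos²φ₁ = 11.3  ⇒  cos φ₁ = cos 5° / √11.3 = 0.9962/3.362 = 0.2964.
φ₁ = arccos(0.2964) ≈ 72.8°.

72.8°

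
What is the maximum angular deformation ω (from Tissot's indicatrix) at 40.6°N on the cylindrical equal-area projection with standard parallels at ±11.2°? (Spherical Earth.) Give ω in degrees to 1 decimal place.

29.0°

Cylindrical equal-area (φ₀ = 11.2°): h = cos φ / cos 11.2° along meridians, k = cos 11.2° / cos φ along parallels; h·k = 1.
At 40.6°: h = 0.7740, k = 1.292; principal scales a = 1.292, b = 0.7740.
sin(ω/2) = (a − b)/(a + b) = 0.5180/2.066 = 0.2507, so ω = 2 arcsin(0.2507) ≈ 29.0°.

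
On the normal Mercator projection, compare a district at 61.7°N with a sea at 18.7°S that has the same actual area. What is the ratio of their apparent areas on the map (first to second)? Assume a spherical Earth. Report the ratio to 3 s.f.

Mercator is conformal with k = sec φ, so areal scale = k² = sec²φ.
At 61.7°: sec²(61.7°) = 1/0.4741² = 4.449.
At 18.7°: sec²(18.7°) = 1/0.9472² = 1.115.
Ratio = 4.449/1.115 = cos²(18.7°)/cos²(61.7°) ≈ 3.99.

3.99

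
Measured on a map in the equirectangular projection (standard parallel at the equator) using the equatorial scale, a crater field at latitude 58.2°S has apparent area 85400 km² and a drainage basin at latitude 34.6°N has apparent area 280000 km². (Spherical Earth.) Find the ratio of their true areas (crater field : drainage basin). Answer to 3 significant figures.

0.195

Plate carrée has h = 1 and k = sec φ, giving areal scale sec φ; true area = (apparent area) · cos φ.
True area of crater field: 85400 × cos(58.2°) = 85400 × 0.5270 = 45000 km².
True area of drainage basin: 280000 × cos(34.6°) = 280000 × 0.8231 = 230500 km².
Ratio = 45000 / 230500 ≈ 0.195.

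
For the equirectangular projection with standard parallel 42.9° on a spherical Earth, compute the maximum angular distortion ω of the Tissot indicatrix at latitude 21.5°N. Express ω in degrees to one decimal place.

13.7°

With standard parallel φ₀ = 42.9°, the equirectangular projection gives x = Rλ cos φ₀, y = Rφ, so h = 1 and k = cos 42.9° / cos φ.
At 21.5°: h = 1.000, k = 0.7873; principal scales a = 1.000, b = 0.7873.
sin(ω/2) = (a − b)/(a + b) = 0.2127/1.787 = 0.1190, so ω = 2 arcsin(0.1190) ≈ 13.7°.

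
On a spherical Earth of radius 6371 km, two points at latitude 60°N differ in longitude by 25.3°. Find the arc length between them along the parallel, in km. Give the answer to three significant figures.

1410 km

Arc length along a parallel = R cos φ · Δλ (with Δλ in radians).
= 6371 × cos 60° × (25.3° × π/180) = 6371 × 0.5000 × 0.4416 ≈ 1410 km.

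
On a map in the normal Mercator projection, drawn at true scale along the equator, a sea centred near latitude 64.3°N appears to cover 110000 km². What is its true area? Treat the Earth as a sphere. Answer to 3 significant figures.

20700 km²

Mercator is conformal, so the point scale is isotropic: h = k = sec φ = 1/cos φ.
Areal scale = k² = sec²φ = 1/cos²(64.3°) = 1/0.4337² = 5.317.
True area = apparent / (areal scale) = 110000 / 5.317 ≈ 20700 km².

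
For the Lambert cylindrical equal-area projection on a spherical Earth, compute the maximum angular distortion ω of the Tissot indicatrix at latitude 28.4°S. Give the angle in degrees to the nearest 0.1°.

The Lambert cylindrical equal-area projection is the cylindrical equal-area projection with its standard parallel at the equator (φ₀ = 0). For cylindrical equal-area with standard parallel φ₀, h = cos φ / cos φ₀ and k = cos φ₀ / cos φ, so h·k = 1.
At 28.4°: h = 0.8796, k = 1.137; principal scales a = 1.137, b = 0.8796.
sin(ω/2) = (a − b)/(a + b) = 0.2572/2.016 = 0.1275, so ω = 2 arcsin(0.1275) ≈ 14.7°.

14.7°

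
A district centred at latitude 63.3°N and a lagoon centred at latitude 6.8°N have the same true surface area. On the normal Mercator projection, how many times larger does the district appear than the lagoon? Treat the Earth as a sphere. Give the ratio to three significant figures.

4.88

On Mercator, area is exaggerated by sec²φ = 1/cos²φ.
At 63.3°: sec²(63.3°) = 1/0.4493² = 4.953.
At 6.8°: sec²(6.8°) = 1/0.9930² = 1.014.
Ratio = 4.953/1.014 = cos²(6.8°)/cos²(63.3°) ≈ 4.88.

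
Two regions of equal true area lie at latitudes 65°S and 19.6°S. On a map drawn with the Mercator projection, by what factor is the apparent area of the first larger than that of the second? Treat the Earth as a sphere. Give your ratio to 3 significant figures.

4.97

Mercator is conformal with k = sec φ, so areal scale = k² = sec²φ.
At 65°: sec²(65°) = 1/0.4226² = 5.599.
At 19.6°: sec²(19.6°) = 1/0.9421² = 1.127.
Ratio = 5.599/1.127 = cos²(19.6°)/cos²(65°) ≈ 4.97.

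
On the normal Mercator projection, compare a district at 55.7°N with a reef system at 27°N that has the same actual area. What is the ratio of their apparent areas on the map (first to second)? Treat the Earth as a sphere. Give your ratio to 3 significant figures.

2.50

Mercator is conformal with k = sec φ, so areal scale = k² = sec²φ.
At 55.7°: sec²(55.7°) = 1/0.5635² = 3.149.
At 27°: sec²(27°) = 1/0.8910² = 1.260.
Ratio = 3.149/1.260 = cos²(27°)/cos²(55.7°) ≈ 2.50.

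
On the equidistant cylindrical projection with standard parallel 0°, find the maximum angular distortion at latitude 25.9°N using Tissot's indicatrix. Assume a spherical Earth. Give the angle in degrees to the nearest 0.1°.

6.1°

For the equirectangular projection with φ₀ = 0 (plate carrée), h = 1 along meridians and k = sec φ along parallels.
At 25.9°: h = 1.000, k = 1.112; principal scales a = 1.112, b = 1.000.
sin(ω/2) = (a − b)/(a + b) = 0.1117/2.112 = 0.05288, so ω = 2 arcsin(0.05288) ≈ 6.1°.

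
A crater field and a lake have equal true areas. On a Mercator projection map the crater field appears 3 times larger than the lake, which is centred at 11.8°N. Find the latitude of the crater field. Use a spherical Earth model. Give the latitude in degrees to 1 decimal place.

For equal true areas on Mercator, apparent areas scale as sec²φ, so the ratio is cos²φ₂ / cos²φ₁.
cos²φ₂ / cos²φ₁ = 3  ⇒  cos φ₁ = cos 11.8° / √3 = 0.9789/1.732 = 0.5651.
φ₁ = arccos(0.5651) ≈ 55.6°.

55.6°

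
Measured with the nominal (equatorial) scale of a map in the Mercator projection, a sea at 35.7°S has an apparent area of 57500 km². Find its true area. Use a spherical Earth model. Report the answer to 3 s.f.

37900 km²

For Mercator, h = k = sec φ (a conformal cylindrical projection has a single point scale, 1/cos φ).
Areal scale = k² = sec²φ = 1/cos²(35.7°) = 1/0.8121² = 1.516.
True area = apparent / (areal scale) = 57500 / 1.516 ≈ 37900 km².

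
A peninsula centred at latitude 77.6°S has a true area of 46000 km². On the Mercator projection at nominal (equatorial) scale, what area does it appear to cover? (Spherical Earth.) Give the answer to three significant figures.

998000 km²

For Mercator, h = k = sec φ (a conformal cylindrical projection has a single point scale, 1/cos φ).
Areal scale = k² = sec²φ = 1/cos²(77.6°) = 1/0.2147² = 21.69.
Apparent area = 46000 × 21.69 ≈ 998000 km².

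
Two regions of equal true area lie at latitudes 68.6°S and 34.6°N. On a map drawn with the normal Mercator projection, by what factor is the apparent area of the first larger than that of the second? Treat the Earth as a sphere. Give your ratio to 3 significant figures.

5.09

On Mercator, area is exaggerated by sec²φ = 1/cos²φ.
At 68.6°: sec²(68.6°) = 1/0.3649² = 7.511.
At 34.6°: sec²(34.6°) = 1/0.8231² = 1.476.
Ratio = 7.511/1.476 = cos²(34.6°)/cos²(68.6°) ≈ 5.09.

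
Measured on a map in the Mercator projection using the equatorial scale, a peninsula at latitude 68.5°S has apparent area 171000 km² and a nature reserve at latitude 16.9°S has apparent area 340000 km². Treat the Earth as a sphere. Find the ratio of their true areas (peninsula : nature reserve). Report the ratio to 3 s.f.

0.0738

Since Mercator area scale is 1/cos²φ, the true area equals the apparent area multiplied by cos²φ.
True area of peninsula: 171000 × cos²(68.5°) = 171000 × 0.1343 = 22970 km².
True area of nature reserve: 340000 × cos²(16.9°) = 340000 × 0.9155 = 311300 km².
Ratio = 22970 / 311300 ≈ 0.0738.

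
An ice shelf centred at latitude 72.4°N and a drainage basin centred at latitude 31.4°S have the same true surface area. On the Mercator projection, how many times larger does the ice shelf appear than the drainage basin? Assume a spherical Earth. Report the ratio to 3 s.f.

Mercator areal scale is sec²φ.
At 72.4°: sec²(72.4°) = 1/0.3024² = 10.94.
At 31.4°: sec²(31.4°) = 1/0.8536² = 1.373.
Ratio = 10.94/1.373 = cos²(31.4°)/cos²(72.4°) ≈ 7.97.

7.97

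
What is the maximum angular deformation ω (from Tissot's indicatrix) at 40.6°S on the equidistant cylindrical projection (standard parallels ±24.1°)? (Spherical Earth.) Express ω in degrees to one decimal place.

10.5°

The equidistant cylindrical projection with φ₀ = 24.1° has h = 1 (meridians true) and k = cos φ₀ / cos φ along parallels.
At 40.6°: h = 1.000, k = 1.202; principal scales a = 1.202, b = 1.000.
sin(ω/2) = (a − b)/(a + b) = 0.2023/2.202 = 0.09184, so ω = 2 arcsin(0.09184) ≈ 10.5°.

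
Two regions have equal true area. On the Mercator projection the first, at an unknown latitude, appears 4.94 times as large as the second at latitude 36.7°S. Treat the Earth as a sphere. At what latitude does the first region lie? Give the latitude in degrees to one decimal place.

68.9°

For equal true areas on Mercator, apparent areas scale as sec²φ, so the ratio is cos²φ₂ / cos²φ₁.
cos²φ₂ / cos²φ₁ = 4.94  ⇒  cos φ₁ = cos 36.7° / √4.94 = 0.8018/2.223 = 0.3607.
φ₁ = arccos(0.3607) ≈ 68.9°.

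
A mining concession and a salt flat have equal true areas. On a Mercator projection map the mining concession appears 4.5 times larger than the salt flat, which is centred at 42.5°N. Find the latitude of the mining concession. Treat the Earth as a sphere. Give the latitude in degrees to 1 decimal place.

69.7°

For equal true areas on Mercator, apparent areas scale as sec²φ, so the ratio is cos²φ₂ / cos²φ₁.
cos²φ₂ / cos²φ₁ = 4.5  ⇒  cos φ₁ = cos 42.5° / √4.5 = 0.7373/2.121 = 0.3476.
φ₁ = arccos(0.3476) ≈ 69.7°.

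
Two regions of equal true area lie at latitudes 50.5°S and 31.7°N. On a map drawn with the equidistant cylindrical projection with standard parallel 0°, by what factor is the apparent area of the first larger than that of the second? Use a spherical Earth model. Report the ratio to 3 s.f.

Plate carrée maps x = Rλ, y = Rφ. The meridian scale is h = 1 and the parallel scale is k = 1/cos φ = sec φ.
Areal scale at 50.5°: h·k = 1.000 × 1.572 = 1.572.
Areal scale at 31.7°: h·k = 1.000 × 1.175 = 1.175.
Ratio = 1.572/1.175 ≈ 1.34.

1.34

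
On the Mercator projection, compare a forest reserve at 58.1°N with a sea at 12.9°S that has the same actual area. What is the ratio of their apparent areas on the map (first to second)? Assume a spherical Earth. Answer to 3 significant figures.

Mercator is conformal with k = sec φ, so areal scale = k² = sec²φ.
At 58.1°: sec²(58.1°) = 1/0.5284² = 3.581.
At 12.9°: sec²(12.9°) = 1/0.9748² = 1.052.
Ratio = 3.581/1.052 = cos²(12.9°)/cos²(58.1°) ≈ 3.40.

3.40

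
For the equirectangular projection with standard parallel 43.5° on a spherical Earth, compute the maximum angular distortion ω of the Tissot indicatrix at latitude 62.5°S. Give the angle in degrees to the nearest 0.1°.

In the equirectangular projection with standard parallel φ₀ = 43.5° (x = Rλ cos φ₀, y = Rφ), meridians are true-scale (h = 1) and the parallel scale is k = cos φ₀ / cos φ.
At 62.5°: h = 1.000, k = 1.571; principal scales a = 1.571, b = 1.000.
sin(ω/2) = (a − b)/(a + b) = 0.5709/2.571 = 0.2221, so ω = 2 arcsin(0.2221) ≈ 25.7°.

25.7°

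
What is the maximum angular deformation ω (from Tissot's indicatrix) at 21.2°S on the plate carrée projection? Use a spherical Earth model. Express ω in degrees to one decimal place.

For the equirectangular projection with φ₀ = 0 (plate carrée), h = 1 along meridians and k = sec φ along parallels.
At 21.2°: h = 1.000, k = 1.073; principal scales a = 1.073, b = 1.000.
sin(ω/2) = (a − b)/(a + b) = 0.07259/2.073 = 0.03502, so ω = 2 arcsin(0.03502) ≈ 4.0°.

4.0°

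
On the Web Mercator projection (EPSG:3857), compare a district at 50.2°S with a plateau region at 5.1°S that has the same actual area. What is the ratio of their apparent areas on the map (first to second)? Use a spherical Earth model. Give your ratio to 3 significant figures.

2.42

Mercator is conformal with k = sec φ, so areal scale = k² = sec²φ.
At 50.2°: sec²(50.2°) = 1/0.6401² = 2.441.
At 5.1°: sec²(5.1°) = 1/0.9960² = 1.008.
Ratio = 2.441/1.008 = cos²(5.1°)/cos²(50.2°) ≈ 2.42.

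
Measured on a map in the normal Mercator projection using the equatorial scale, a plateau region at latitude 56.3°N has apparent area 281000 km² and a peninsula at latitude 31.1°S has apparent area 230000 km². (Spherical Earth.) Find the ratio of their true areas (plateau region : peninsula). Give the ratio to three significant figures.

0.513

Mercator's areal exaggeration is sec²φ; hence true area = (apparent area) · cos²φ.
True area of plateau region: 281000 × cos²(56.3°) = 281000 × 0.3079 = 86510 km².
True area of peninsula: 230000 × cos²(31.1°) = 230000 × 0.7332 = 168600 km².
Ratio = 86510 / 168600 ≈ 0.513.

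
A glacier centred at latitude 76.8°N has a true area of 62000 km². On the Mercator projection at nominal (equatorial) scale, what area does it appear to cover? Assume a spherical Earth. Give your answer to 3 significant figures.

1190000 km²

For Mercator, h = k = sec φ (a conformal cylindrical projection has a single point scale, 1/cos φ).
Areal scale = k² = sec²φ = 1/cos²(76.8°) = 1/0.2284² = 19.18.
Apparent area = 62000 × 19.18 ≈ 1190000 km².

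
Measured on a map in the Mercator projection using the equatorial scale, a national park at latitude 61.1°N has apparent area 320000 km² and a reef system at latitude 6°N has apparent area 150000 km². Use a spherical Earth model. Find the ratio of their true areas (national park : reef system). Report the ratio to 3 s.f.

0.504

Since Mercator area scale is 1/cos²φ, the true area equals the apparent area multiplied by cos²φ.
True area of national park: 320000 × cos²(61.1°) = 320000 × 0.2336 = 74740 km².
True area of reef system: 150000 × cos²(6°) = 150000 × 0.9891 = 148400 km².
Ratio = 74740 / 148400 ≈ 0.504.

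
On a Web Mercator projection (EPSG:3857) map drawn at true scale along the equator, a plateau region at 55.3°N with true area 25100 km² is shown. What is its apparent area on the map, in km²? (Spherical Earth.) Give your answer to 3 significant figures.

The Mercator projection is conformal; its linear scale factor is the same in every direction and equals sec φ = 1/cos φ.
Areal scale = k² = sec²φ = 1/cos²(55.3°) = 1/0.5693² = 3.086.
Apparent area = 25100 × 3.086 ≈ 77500 km².

77500 km²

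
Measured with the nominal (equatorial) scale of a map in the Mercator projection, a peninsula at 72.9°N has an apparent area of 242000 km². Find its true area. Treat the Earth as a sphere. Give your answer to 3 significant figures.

20900 km²

For Mercator, h = k = sec φ (a conformal cylindrical projection has a single point scale, 1/cos φ).
Areal scale = k² = sec²φ = 1/cos²(72.9°) = 1/0.2940² = 11.57.
True area = apparent / (areal scale) = 242000 / 11.57 ≈ 20900 km².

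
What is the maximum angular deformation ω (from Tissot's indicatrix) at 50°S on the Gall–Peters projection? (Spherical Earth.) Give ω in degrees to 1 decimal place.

10.9°

Gall–Peters is a cylindrical equal-area projection with standard parallels at ±45°. Cylindrical equal-area (φ₀ = 45°): h = cos φ / cos 45° along meridians, k = cos 45° / cos φ along parallels; h·k = 1.
At 50°: h = 0.9090, k = 1.100; principal scales a = 1.100, b = 0.9090.
sin(ω/2) = (a − b)/(a + b) = 0.1910/2.009 = 0.09508, so ω = 2 arcsin(0.09508) ≈ 10.9°.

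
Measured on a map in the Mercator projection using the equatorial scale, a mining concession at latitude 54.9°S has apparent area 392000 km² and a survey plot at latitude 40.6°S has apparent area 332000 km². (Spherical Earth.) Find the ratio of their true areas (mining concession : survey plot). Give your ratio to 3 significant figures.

0.677

Mercator's areal exaggeration is sec²φ; hence true area = (apparent area) · cos²φ.
True area of mining concession: 392000 × cos²(54.9°) = 392000 × 0.3306 = 129600 km².
True area of survey plot: 332000 × cos²(40.6°) = 332000 × 0.5765 = 191400 km².
Ratio = 129600 / 191400 ≈ 0.677.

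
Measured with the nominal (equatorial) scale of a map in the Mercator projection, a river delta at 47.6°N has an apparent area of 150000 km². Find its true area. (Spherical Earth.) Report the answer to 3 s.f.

68200 km²

Mercator is conformal, so the point scale is isotropic: h = k = sec φ = 1/cos φ.
Areal scale = k² = sec²φ = 1/cos²(47.6°) = 1/0.6743² = 2.199.
True area = apparent / (areal scale) = 150000 / 2.199 ≈ 68200 km².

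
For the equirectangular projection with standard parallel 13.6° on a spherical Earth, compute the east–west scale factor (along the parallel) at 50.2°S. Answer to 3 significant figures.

1.52

The equidistant cylindrical projection with φ₀ = 13.6° has h = 1 (meridians true) and k = cos φ₀ / cos φ along parallels.
k = cos 13.6° / cos 50.2° = 0.9720/0.6401 = 1.518.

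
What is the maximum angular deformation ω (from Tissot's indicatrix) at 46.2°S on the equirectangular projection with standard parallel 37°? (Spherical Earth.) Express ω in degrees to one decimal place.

The equidistant cylindrical projection with φ₀ = 37° has h = 1 (meridians true) and k = cos φ₀ / cos φ along parallels.
At 46.2°: h = 1.000, k = 1.154; principal scales a = 1.154, b = 1.000.
sin(ω/2) = (a − b)/(a + b) = 0.1539/2.154 = 0.07143, so ω = 2 arcsin(0.07143) ≈ 8.2°.

8.2°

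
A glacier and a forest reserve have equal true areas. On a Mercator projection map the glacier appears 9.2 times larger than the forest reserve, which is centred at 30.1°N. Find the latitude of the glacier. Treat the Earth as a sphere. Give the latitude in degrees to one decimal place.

For equal true areas on Mercator, apparent areas scale as sec²φ, so the ratio is cos²φ₂ / cos²φ₁.
cos²φ₂ / cos²φ₁ = 9.2  ⇒  cos φ₁ = cos 30.1° / √9.2 = 0.8652/3.033 = 0.2852.
φ₁ = arccos(0.2852) ≈ 73.4°.

73.4°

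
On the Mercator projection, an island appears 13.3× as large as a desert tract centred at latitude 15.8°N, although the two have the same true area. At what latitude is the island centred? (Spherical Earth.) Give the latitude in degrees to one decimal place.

On Mercator, (apparent₁)/(apparent₂) = sec²φ₁ / sec²φ₂ when true areas are equal.
cos²φ₂ / cos²φ₁ = 13.3  ⇒  cos φ₁ = cos 15.8° / √13.3 = 0.9622/3.647 = 0.2638.
φ₁ = arccos(0.2638) ≈ 74.7°.

74.7°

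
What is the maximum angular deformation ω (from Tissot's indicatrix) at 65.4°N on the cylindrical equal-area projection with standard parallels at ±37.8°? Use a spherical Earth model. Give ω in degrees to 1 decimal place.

68.9°

Cylindrical equal-area (φ₀ = 37.8°): h = cos φ / cos 37.8° along meridians, k = cos 37.8° / cos φ along parallels; h·k = 1.
At 65.4°: h = 0.5268, k = 1.898; principal scales a = 1.898, b = 0.5268.
sin(ω/2) = (a − b)/(a + b) = 1.371/2.425 = 0.5655, so ω = 2 arcsin(0.5655) ≈ 68.9°.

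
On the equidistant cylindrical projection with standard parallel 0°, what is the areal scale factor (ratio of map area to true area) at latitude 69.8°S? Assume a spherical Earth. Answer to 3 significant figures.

Plate carrée maps x = Rλ, y = Rφ. The meridian scale is h = 1 and the parallel scale is k = 1/cos φ = sec φ.
Areal scale = h·k = 1 × sec φ; at 69.8°, h = 1.000, k = 2.896, so h·k = 2.896.

2.90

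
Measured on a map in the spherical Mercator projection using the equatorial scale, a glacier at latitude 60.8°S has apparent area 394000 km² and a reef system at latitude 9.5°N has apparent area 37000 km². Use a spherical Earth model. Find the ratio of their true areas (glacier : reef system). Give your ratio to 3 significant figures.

On Mercator the areal scale is sec²φ, so true area = apparent × cos²φ.
True area of glacier: 394000 × cos²(60.8°) = 394000 × 0.2380 = 93770 km².
True area of reef system: 37000 × cos²(9.5°) = 37000 × 0.9728 = 35990 km².
Ratio = 93770 / 35990 ≈ 2.61.

2.61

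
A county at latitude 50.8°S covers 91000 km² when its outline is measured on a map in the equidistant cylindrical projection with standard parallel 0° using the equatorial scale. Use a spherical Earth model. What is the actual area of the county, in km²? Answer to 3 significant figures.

57500 km²

Plate carrée maps x = Rλ, y = Rφ. The meridian scale is h = 1 and the parallel scale is k = 1/cos φ = sec φ.
Areal scale = h·k = 1 × sec φ; at 50.8°, h = 1.000, k = 1.582, so h·k = 1.582.
True area = apparent / (areal scale) = 91000 / 1.582 ≈ 57500 km².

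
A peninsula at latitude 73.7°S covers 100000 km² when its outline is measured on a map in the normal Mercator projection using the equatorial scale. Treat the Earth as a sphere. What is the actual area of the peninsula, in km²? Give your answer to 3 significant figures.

7880 km²

Mercator is conformal, so the point scale is isotropic: h = k = sec φ = 1/cos φ.
Areal scale = k² = sec²φ = 1/cos²(73.7°) = 1/0.2807² = 12.69.
True area = apparent / (areal scale) = 100000 / 12.69 ≈ 7880 km².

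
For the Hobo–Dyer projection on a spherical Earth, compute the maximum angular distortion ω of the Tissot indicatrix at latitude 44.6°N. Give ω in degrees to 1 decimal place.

12.4°

The Hobo–Dyer projection is cylindrical equal-area with φ₀ = 37.5°. For cylindrical equal-area with standard parallel φ₀, h = cos φ / cos φ₀ and k = cos φ₀ / cos φ, so h·k = 1.
At 44.6°: h = 0.8975, k = 1.114; principal scales a = 1.114, b = 0.8975.
sin(ω/2) = (a − b)/(a + b) = 0.2167/2.012 = 0.1077, so ω = 2 arcsin(0.1077) ≈ 12.4°.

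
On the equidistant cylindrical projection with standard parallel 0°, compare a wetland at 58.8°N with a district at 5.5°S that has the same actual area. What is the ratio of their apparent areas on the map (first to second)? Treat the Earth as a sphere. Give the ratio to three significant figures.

For the equirectangular projection with φ₀ = 0 (plate carrée), h = 1 along meridians and k = sec φ along parallels.
Areal scale at 58.8°: h·k = 1.000 × 1.930 = 1.930.
Areal scale at 5.5°: h·k = 1.000 × 1.005 = 1.005.
Ratio = 1.930/1.005 ≈ 1.92.

1.92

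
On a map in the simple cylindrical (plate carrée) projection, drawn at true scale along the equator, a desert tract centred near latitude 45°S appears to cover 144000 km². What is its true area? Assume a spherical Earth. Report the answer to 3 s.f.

102000 km²

In the plate carrée (x = Rλ, y = Rφ), meridians are true-scale (h = 1) and parallels are stretched by k = sec φ.
Areal scale = h·k = 1 × sec φ; at 45°, h = 1.000, k = 1.414, so h·k = 1.414.
True area = apparent / (areal scale) = 144000 / 1.414 ≈ 102000 km².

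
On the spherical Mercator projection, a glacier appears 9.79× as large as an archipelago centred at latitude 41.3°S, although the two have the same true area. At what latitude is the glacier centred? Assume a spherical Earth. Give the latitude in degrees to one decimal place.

For equal true areas on Mercator, apparent areas scale as sec²φ, so the ratio is cos²φ₂ / cos²φ₁.
cos²φ₂ / cos²φ₁ = 9.79  ⇒  cos φ₁ = cos 41.3° / √9.79 = 0.7513/3.129 = 0.2401.
φ₁ = arccos(0.2401) ≈ 76.1°.

76.1°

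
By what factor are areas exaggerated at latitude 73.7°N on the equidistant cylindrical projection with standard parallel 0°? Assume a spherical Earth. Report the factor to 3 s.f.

For the equirectangular projection with φ₀ = 0 (plate carrée), h = 1 along meridians and k = sec φ along parallels.
Areal scale = h·k = 1 × sec φ; at 73.7°, h = 1.000, k = 3.563, so h·k = 3.563.

3.56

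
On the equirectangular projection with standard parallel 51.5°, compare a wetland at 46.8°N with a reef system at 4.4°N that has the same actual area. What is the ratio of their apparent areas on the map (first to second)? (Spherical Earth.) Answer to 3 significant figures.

1.46

In the equirectangular projection with standard parallel φ₀ = 51.5° (x = Rλ cos φ₀, y = Rφ), meridians are true-scale (h = 1) and the parallel scale is k = cos φ₀ / cos φ.
Areal scale at 46.8°: h·k = 1.000 × 0.9094 = 0.9094.
Areal scale at 4.4°: h·k = 1.000 × 0.6244 = 0.6244.
Ratio = 0.9094/0.6244 ≈ 1.46.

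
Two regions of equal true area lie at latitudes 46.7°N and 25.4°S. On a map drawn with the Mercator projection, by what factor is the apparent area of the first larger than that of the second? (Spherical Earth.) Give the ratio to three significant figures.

On Mercator, area is exaggerated by sec²φ = 1/cos²φ.
At 46.7°: sec²(46.7°) = 1/0.6858² = 2.126.
At 25.4°: sec²(25.4°) = 1/0.9033² = 1.225.
Ratio = 2.126/1.225 = cos²(25.4°)/cos²(46.7°) ≈ 1.73.

1.73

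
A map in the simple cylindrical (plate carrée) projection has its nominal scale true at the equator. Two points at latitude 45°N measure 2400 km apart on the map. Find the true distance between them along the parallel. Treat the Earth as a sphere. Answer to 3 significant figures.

Plate carrée maps x = Rλ, y = Rφ. The meridian scale is h = 1 and the parallel scale is k = 1/cos φ = sec φ.
Along the parallel at 45°, map distances are exaggerated by k = sec 45° = 1.414.
True distance = 2400 / 1.414 = 2400 × cos 45° ≈ 1700 km.

1700 km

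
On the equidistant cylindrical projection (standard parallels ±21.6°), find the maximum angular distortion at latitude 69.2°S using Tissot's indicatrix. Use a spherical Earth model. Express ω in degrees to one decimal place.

53.1°

The equidistant cylindrical projection with φ₀ = 21.6° has h = 1 (meridians true) and k = cos φ₀ / cos φ along parallels.
At 69.2°: h = 1.000, k = 2.618; principal scales a = 2.618, b = 1.000.
sin(ω/2) = (a − b)/(a + b) = 1.618/3.618 = 0.4473, so ω = 2 arcsin(0.4473) ≈ 53.1°.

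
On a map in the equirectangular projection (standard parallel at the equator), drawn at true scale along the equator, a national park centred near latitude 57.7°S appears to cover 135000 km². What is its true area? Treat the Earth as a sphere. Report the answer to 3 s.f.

Plate carrée maps x = Rλ, y = Rφ. The meridian scale is h = 1 and the parallel scale is k = 1/cos φ = sec φ.
Areal scale = h·k = 1 × sec φ; at 57.7°, h = 1.000, k = 1.871, so h·k = 1.871.
True area = apparent / (areal scale) = 135000 / 1.871 ≈ 72100 km².

72100 km²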